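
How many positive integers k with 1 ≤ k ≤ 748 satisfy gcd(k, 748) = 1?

748 = 2^2 * 11 * 17.
φ(748) = 748 · (1 − 1/2) · (1 − 1/11) · (1 − 1/17)
       = 748 · 160/374 = 320.

320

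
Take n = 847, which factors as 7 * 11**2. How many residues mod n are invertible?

φ(847) = 847 · (1 − 1/7) · (1 − 1/11)
       = 847 · 60/77 = 660.

660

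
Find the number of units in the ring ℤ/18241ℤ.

18241 = 17 * 29 * 37.
φ(18241) = 18241 · (1 − 1/17) · (1 − 1/29) · (1 − 1/37)
       = 18241 · 16128/18241 = 16128.

16128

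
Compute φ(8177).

First factor: 8177 = 13 · 17 · 37.
φ(8177) = 8177 · (1 − 1/13) · (1 − 1/17) · (1 − 1/37)
       = 8177 · 6912/8177 = 6912.

6912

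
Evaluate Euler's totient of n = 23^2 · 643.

φ(340147) = 340147 · (1 − 1/23) · (1 − 1/643)
       = 340147 · 14124/14789 = 324852.

324852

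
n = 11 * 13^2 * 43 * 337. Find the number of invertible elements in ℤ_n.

φ(26938769) = 26938769 · (1 − 1/11) · (1 − 1/13) · (1 − 1/43) · (1 − 1/337)
       = 26938769 · 1693440/2072213 = 22014720.

22014720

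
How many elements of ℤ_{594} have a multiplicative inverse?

First factor: 594 = 2 · 3^3 · 11.
φ(594) = 594 · (1 − 1/2) · (1 − 1/3) · (1 − 1/11)
       = 594 · 20/66 = 180.

180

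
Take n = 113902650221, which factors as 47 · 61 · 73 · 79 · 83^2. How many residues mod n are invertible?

105494088960

φ(47) = 47 − 1 = 46.
φ(61) = 61 − 1 = 60.
φ(73) = 73 − 1 = 72.
φ(79) = 79 − 1 = 78.
φ(83^2) = 83^2 − 83^1 = 6889 − 83 = 6806.
Since φ is multiplicative, φ(113902650221) = 46 · 60 · 72 · 78 · 6806 = 105494088960.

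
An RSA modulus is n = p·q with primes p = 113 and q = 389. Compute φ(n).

φ(n) = (p − 1)(q − 1) = (113−1)(389−1) = 112·388 = 43456.

43456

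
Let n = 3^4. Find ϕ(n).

φ(3^4) = 3^3·(3−1) = 27·2 = 54.

54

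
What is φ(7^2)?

42

φ(7^2) = 7^1·(7−1) = 7·6 = 42.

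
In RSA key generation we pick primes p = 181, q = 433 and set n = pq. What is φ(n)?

77760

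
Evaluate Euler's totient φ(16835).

Prime factorization: 16835 = 5 × 7 × 13 × 37.
φ(16835) = 16835 · (1 − 1/5) · (1 − 1/7) · (1 − 1/13) · (1 − 1/37)
       = 16835 · 10368/16835 = 10368.

10368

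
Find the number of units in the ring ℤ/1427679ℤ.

Prime factorization: 1427679 = 3^3 · 11^2 · 19 · 23.
φ(3^3) = 3^3 − 3^2 = 27 − 9 = 18.
φ(11^2) = 11^2 − 11^1 = 121 − 11 = 110.
φ(19) = 19 − 1 = 18.
φ(23) = 23 − 1 = 22.
φ(1427679) = 18 × 110 × 18 × 22 = 784080.

784080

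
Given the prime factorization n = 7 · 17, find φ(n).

96

φ(7) = 7 − 1 = 6.
φ(17) = 17 − 1 = 16.
Multiply: 6 · 16 = 96.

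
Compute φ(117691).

Factor 117691: 117691 = 7 * 17 * 23 * 43.
φ(117691) = 117691 · (1 − 1/7) · (1 − 1/17) · (1 − 1/23) · (1 − 1/43)
       = 117691 · 88704/117691 = 88704.

88704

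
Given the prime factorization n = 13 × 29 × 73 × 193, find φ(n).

4644864

φ(13) = 13 − 1 = 12.
φ(29) = 29 − 1 = 28.
φ(73) = 73 − 1 = 72.
φ(193) = 193 − 1 = 192.
Since φ is multiplicative, φ(5311553) = 12 · 28 · 72 · 192 = 4644864.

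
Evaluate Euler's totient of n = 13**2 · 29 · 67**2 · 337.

6489939456

φ(13^2) = 13^2 − 13^1 = 169 − 13 = 156.
φ(29) = 29 − 1 = 28.
φ(67^2) = 67^2 − 67^1 = 4489 − 67 = 4422.
φ(337) = 337 − 1 = 336.
φ(7414198493) = 156 × 28 × 4422 × 336 = 6489939456.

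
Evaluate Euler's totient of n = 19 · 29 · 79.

φ(43529) = 43529 · (1 − 1/19) · (1 − 1/29) · (1 − 1/79)
       = 43529 · 39312/43529 = 39312.

39312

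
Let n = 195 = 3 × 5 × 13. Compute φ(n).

96

φ(195) = 195 · (1 − 1/3) · (1 − 1/5) · (1 − 1/13)
       = 195 · 96/195 = 96.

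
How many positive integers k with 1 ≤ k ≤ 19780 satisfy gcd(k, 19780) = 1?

19780 = 2^2 * 5 * 23 * 43.
φ(2^2) = 2^2 − 2^1 = 4 − 2 = 2.
φ(5) = 5 − 1 = 4.
φ(23) = 23 − 1 = 22.
φ(43) = 43 − 1 = 42.
φ(19780) = 2 × 4 × 22 × 42 = 7392.

7392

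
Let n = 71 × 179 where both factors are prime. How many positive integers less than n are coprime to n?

12460

φ(12709) = 12709 · (1 − 1/71) · (1 − 1/179)
       = 12709 · 12460/12709 = 12460.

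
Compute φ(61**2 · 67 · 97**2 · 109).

φ(61^2) = 61^1·(61−1) = 61·60 = 3660.
φ(67) = 67 − 1 = 66.
φ(97^2) = 97^1·(97−1) = 97·96 = 9312.
φ(109) = 109 − 1 = 108.
φ(255684522367) = 3660 × 66 × 9312 × 108 = 242935925760.

242935925760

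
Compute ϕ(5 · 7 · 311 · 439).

φ(4778515) = 4778515 · (1 − 1/5) · (1 − 1/7) · (1 − 1/311) · (1 − 1/439)
       = 4778515 · 3258720/4778515 = 3258720.

3258720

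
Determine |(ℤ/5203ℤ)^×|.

4620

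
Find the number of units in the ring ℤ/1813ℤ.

1512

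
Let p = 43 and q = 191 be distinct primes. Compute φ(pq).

7980

For distinct primes, φ(pq) = (p−1)(q−1) = 42 × 190 = 7980.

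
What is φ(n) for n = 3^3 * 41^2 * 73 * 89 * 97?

17955717120

φ(3^3) = 3^2·(3−1) = 9·2 = 18.
φ(41^2) = 41^2 − 41^1 = 1681 − 41 = 1640.
φ(73) = 73 − 1 = 72.
φ(89) = 89 − 1 = 88.
φ(97) = 97 − 1 = 96.
Multiply: 18 · 1640 · 72 · 88 · 96 = 17955717120.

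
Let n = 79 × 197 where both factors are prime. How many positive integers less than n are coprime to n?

15288

φ(15563) = 15563 · (1 − 1/79) · (1 − 1/197)
       = 15563 · 15288/15563 = 15288.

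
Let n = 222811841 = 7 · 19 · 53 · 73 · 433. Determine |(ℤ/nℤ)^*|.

174680064

φ(7) = 7 − 1 = 6.
φ(19) = 19 − 1 = 18.
φ(53) = 53 − 1 = 52.
φ(73) = 73 − 1 = 72.
φ(433) = 433 − 1 = 432.
Since φ is multiplicative, φ(222811841) = 6 · 18 · 52 · 72 · 432 = 174680064.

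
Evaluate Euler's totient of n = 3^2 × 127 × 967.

730296

φ(3^2) = 3^1·(3−1) = 3·2 = 6.
φ(127) = 127 − 1 = 126.
φ(967) = 967 − 1 = 966.
Multiply: 6 · 126 · 966 = 730296.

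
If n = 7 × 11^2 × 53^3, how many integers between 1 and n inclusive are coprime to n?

96404880

φ(7) = 7 − 1 = 6.
φ(11^2) = 11^1·(11−1) = 11·10 = 110.
φ(53^3) = 53^2·(53−1) = 2809·52 = 146068.
Multiply: 6 · 110 · 146068 = 96404880.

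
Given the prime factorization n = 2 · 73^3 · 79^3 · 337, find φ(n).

62757593144064

φ(129273572494862) = 129273572494862 · (1 − 1/2) · (1 − 1/73) · (1 − 1/79) · (1 − 1/337)
       = 129273572494862 · 1886976/3886958 = 62757593144064.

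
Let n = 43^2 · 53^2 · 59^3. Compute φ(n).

φ(43^2) = 43^1·(43−1) = 43·42 = 1806.
φ(53^2) = 53^1·(53−1) = 53·52 = 2756.
φ(59^3) = 59^3 − 59^2 = 205379 − 3481 = 201898.
Since φ is multiplicative, φ(1066705870739) = 1806 · 2756 · 201898 = 1004914183728.

1004914183728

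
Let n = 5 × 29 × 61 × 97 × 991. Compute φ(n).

φ(850243315) = 850243315 · (1 − 1/5) · (1 − 1/29) · (1 − 1/61) · (1 − 1/97) · (1 − 1/991)
       = 850243315 · 638668800/850243315 = 638668800.

638668800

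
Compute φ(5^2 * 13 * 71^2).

φ(5^2) = 5^1·(5−1) = 5·4 = 20.
φ(13) = 13 − 1 = 12.
φ(71^2) = 71^1·(71−1) = 71·70 = 4970.
Since φ is multiplicative, φ(1638325) = 20 · 12 · 4970 = 1192800.

1192800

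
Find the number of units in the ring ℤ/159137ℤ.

126720

Prime factorization: 159137 = 11 · 17 · 23 · 37.
φ(159137) = 159137 · (1 − 1/11) · (1 − 1/17) · (1 − 1/23) · (1 − 1/37)
       = 159137 · 126720/159137 = 126720.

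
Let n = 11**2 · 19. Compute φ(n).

φ(11^2) = 11^2 − 11^1 = 121 − 11 = 110.
φ(19) = 19 − 1 = 18.
Multiply: 110 · 18 = 1980.

1980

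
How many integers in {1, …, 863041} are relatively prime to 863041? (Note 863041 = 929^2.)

862112

φ(929^2) = 929^1·(929−1) = 929·928 = 862112.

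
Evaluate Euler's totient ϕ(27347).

24640

Factor 27347: 27347 = 23 · 29 · 41.
φ(23) = 23 − 1 = 22.
φ(29) = 29 − 1 = 28.
φ(41) = 41 − 1 = 40.
φ(27347) = 22 × 28 × 40 = 24640.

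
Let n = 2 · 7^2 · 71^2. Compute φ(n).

208740

φ(494018) = 494018 · (1 − 1/2) · (1 − 1/7) · (1 − 1/71)
       = 494018 · 420/994 = 208740.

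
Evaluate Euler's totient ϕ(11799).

Factor 11799: 11799 = 3^3 * 19 * 23.
φ(11799) = 11799 · (1 − 1/3) · (1 − 1/19) · (1 − 1/23)
       = 11799 · 792/1311 = 7128.

7128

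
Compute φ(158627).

120960

First factor: 158627 = 7 · 17 · 31 · 43.
φ(7) = 7 − 1 = 6.
φ(17) = 17 − 1 = 16.
φ(31) = 31 − 1 = 30.
φ(43) = 43 − 1 = 42.
Since φ is multiplicative, φ(158627) = 6 · 16 · 30 · 42 = 120960.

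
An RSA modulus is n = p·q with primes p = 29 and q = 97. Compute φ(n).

2688

φ(n) = (p − 1)(q − 1) = (29−1)(97−1) = 28·96 = 2688.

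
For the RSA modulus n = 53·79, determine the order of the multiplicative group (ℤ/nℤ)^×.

4056

φ(pq) = (p−1)(q−1) = 52 · 78 = 4056.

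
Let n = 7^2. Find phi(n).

φ(7^2) = 7^2 − 7^1 = 49 − 7 = 42.

42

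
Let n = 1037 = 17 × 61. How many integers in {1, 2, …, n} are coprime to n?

φ(1037) = 1037 · (1 − 1/17) · (1 − 1/61)
       = 1037 · 960/1037 = 960.

960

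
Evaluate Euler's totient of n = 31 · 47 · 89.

121440

φ(31) = 31 − 1 = 30.
φ(47) = 47 − 1 = 46.
φ(89) = 89 − 1 = 88.
Multiply: 30 · 46 · 88 = 121440.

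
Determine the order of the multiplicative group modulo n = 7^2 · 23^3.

φ(7^2) = 7^2 − 7^1 = 49 − 7 = 42.
φ(23^3) = 23^3 − 23^2 = 12167 − 529 = 11638.
Multiply: 42 · 11638 = 488796.

488796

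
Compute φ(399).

Factor 399: 399 = 3 · 7 · 19.
φ(3) = 3 − 1 = 2.
φ(7) = 7 − 1 = 6.
φ(19) = 19 − 1 = 18.
Multiply: 2 · 6 · 18 = 216.

216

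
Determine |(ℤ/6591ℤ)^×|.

4056

6591 = 3 · 13**3.
φ(3) = 3 − 1 = 2.
φ(13^3) = 13^2·(13−1) = 169·12 = 2028.
Multiply: 2 · 2028 = 4056.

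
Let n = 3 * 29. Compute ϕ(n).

φ(3) = 3 − 1 = 2.
φ(29) = 29 − 1 = 28.
φ(87) = 2 × 28 = 56.

56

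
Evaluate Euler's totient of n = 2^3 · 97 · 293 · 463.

φ(105271384) = 105271384 · (1 − 1/2) · (1 − 1/97) · (1 − 1/293) · (1 − 1/463)
       = 105271384 · 12950784/26317846 = 51803136.

51803136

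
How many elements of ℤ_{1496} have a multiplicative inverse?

Factor 1496: 1496 = 2**3 · 11 · 17.
φ(2^3) = 2^2·(2−1) = 4·1 = 4.
φ(11) = 11 − 1 = 10.
φ(17) = 17 − 1 = 16.
Since φ is multiplicative, φ(1496) = 4 · 10 · 16 = 640.

640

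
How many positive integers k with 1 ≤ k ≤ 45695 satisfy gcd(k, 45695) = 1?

First factor: 45695 = 5 * 13 * 19 * 37.
φ(5) = 5 − 1 = 4.
φ(13) = 13 − 1 = 12.
φ(19) = 19 − 1 = 18.
φ(37) = 37 − 1 = 36.
Multiply: 4 · 12 · 18 · 36 = 31104.

31104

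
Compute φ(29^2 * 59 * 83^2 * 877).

280788989376

φ(299780780207) = 299780780207 · (1 − 1/29) · (1 − 1/59) · (1 − 1/83) · (1 − 1/877)
       = 299780780207 · 116655168/124545401 = 280788989376.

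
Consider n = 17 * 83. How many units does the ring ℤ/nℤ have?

1312

φ(1411) = 1411 · (1 − 1/17) · (1 − 1/83)
       = 1411 · 1312/1411 = 1312.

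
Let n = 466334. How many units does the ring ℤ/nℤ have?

Prime factorization: 466334 = 2 * 11**2 * 41 * 47.
φ(2) = 2 − 1 = 1.
φ(11^2) = 11^2 − 11^1 = 121 − 11 = 110.
φ(41) = 41 − 1 = 40.
φ(47) = 47 − 1 = 46.
φ(466334) = 1 × 110 × 40 × 46 = 202400.

202400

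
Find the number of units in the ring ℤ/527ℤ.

480

First factor: 527 = 17 × 31.
φ(17) = 17 − 1 = 16.
φ(31) = 31 − 1 = 30.
Since φ is multiplicative, φ(527) = 16 · 30 = 480.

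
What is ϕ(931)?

First factor: 931 = 7^2 · 19.
φ(7^2) = 7^1·(7−1) = 7·6 = 42.
φ(19) = 19 − 1 = 18.
φ(931) = 42 × 18 = 756.

756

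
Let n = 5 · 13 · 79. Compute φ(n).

3744

φ(5135) = 5135 · (1 − 1/5) · (1 − 1/13) · (1 − 1/79)
       = 5135 · 3744/5135 = 3744.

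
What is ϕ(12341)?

10080

Prime factorization: 12341 = 7 * 41 * 43.
φ(12341) = 12341 · (1 − 1/7) · (1 − 1/41) · (1 − 1/43)
       = 12341 · 10080/12341 = 10080.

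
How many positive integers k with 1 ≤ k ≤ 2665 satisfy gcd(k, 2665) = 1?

2665 = 5 · 13 · 41.
φ(5) = 5 − 1 = 4.
φ(13) = 13 − 1 = 12.
φ(41) = 41 − 1 = 40.
Multiply: 4 · 12 · 40 = 1920.

1920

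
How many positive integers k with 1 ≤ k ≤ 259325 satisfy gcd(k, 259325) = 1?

176000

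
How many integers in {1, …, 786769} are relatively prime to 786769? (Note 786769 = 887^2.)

785882

φ(887^2) = 887^2 − 887^1 = 786769 − 887 = 785882.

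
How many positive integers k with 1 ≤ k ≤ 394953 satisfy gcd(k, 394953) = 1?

Prime factorization: 394953 = 3 · 13^2 · 19 · 41.
φ(3) = 3 − 1 = 2.
φ(13^2) = 13^2 − 13^1 = 169 − 13 = 156.
φ(19) = 19 − 1 = 18.
φ(41) = 41 − 1 = 40.
Since φ is multiplicative, φ(394953) = 2 · 156 · 18 · 40 = 224640.

224640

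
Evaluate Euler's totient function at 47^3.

101614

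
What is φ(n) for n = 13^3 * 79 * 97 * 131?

φ(13^3) = 13^2·(13−1) = 169·12 = 2028.
φ(79) = 79 − 1 = 78.
φ(97) = 97 − 1 = 96.
φ(131) = 131 − 1 = 130.
φ(2205465041) = 2028 × 78 × 96 × 130 = 1974136320.

1974136320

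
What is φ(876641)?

762048

Factor 876641: 876641 = 19 × 29 × 37 × 43.
φ(19) = 19 − 1 = 18.
φ(29) = 29 − 1 = 28.
φ(37) = 37 − 1 = 36.
φ(43) = 43 − 1 = 42.
Since φ is multiplicative, φ(876641) = 18 · 28 · 36 · 42 = 762048.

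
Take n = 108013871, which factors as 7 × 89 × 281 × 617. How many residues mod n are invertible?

φ(108013871) = 108013871 · (1 − 1/7) · (1 − 1/89) · (1 − 1/281) · (1 − 1/617)
       = 108013871 · 91069440/108013871 = 91069440.

91069440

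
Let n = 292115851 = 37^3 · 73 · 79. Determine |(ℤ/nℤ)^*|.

276778944

φ(37^3) = 37^3 − 37^2 = 50653 − 1369 = 49284.
φ(73) = 73 − 1 = 72.
φ(79) = 79 − 1 = 78.
Since φ is multiplicative, φ(292115851) = 49284 · 72 · 78 = 276778944.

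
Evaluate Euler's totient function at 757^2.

φ(757^2) = 757^1·(757−1) = 757·756 = 572292.

572292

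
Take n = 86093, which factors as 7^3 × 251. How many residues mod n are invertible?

φ(86093) = 86093 · (1 − 1/7) · (1 − 1/251)
       = 86093 · 1500/1757 = 73500.

73500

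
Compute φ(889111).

776160

First factor: 889111 = 23 · 29 · 31 · 43.
φ(889111) = 889111 · (1 − 1/23) · (1 − 1/29) · (1 − 1/31) · (1 − 1/43)
       = 889111 · 776160/889111 = 776160.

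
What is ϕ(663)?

663 = 3 · 13 · 17.
φ(3) = 3 − 1 = 2.
φ(13) = 13 − 1 = 12.
φ(17) = 17 − 1 = 16.
φ(663) = 2 × 12 × 16 = 384.

384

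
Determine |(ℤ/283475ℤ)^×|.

283475 = 5^2 × 17 × 23 × 29.
φ(5^2) = 5^2 − 5^1 = 25 − 5 = 20.
φ(17) = 17 − 1 = 16.
φ(23) = 23 − 1 = 22.
φ(29) = 29 − 1 = 28.
Since φ is multiplicative, φ(283475) = 20 · 16 · 22 · 28 = 197120.

197120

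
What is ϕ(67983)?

40320

Prime factorization: 67983 = 3 · 17 · 31 · 43.
φ(67983) = 67983 · (1 − 1/3) · (1 − 1/17) · (1 − 1/31) · (1 − 1/43)
       = 67983 · 40320/67983 = 40320.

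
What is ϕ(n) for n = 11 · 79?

φ(869) = 869 · (1 − 1/11) · (1 − 1/79)
       = 869 · 780/869 = 780.

780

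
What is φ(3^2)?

6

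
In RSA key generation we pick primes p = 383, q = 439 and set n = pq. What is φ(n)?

167316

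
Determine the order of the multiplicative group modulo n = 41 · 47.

φ(41) = 41 − 1 = 40.
φ(47) = 47 − 1 = 46.
Since φ is multiplicative, φ(1927) = 40 · 46 = 1840.

1840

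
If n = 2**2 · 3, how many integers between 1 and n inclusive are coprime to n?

4

φ(12) = 12 · (1 − 1/2) · (1 − 1/3)
       = 12 · 2/6 = 4.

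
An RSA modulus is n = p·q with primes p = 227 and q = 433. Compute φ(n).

φ(n) = (p − 1)(q − 1) = (227−1)(433−1) = 226·432 = 97632.

97632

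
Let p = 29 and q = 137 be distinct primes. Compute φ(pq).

3808

φ(3973) = 3973 · (1 − 1/29) · (1 − 1/137)
       = 3973 · 3808/3973 = 3808.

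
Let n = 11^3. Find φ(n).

1210

φ(1331) = 1331 · (1 − 1/11)
       = 1331 · 10/11 = 1210.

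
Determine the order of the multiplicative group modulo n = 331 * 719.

φ(331) = 331 − 1 = 330.
φ(719) = 719 − 1 = 718.
φ(237989) = 330 × 718 = 236940.

236940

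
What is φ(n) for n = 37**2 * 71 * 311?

φ(37^2) = 37^2 − 37^1 = 1369 − 37 = 1332.
φ(71) = 71 − 1 = 70.
φ(311) = 311 − 1 = 310.
Since φ is multiplicative, φ(30228889) = 1332 · 70 · 310 = 28904400.

28904400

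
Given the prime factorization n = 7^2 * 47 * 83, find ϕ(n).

φ(191149) = 191149 · (1 − 1/7) · (1 − 1/47) · (1 − 1/83)
       = 191149 · 22632/27307 = 158424.

158424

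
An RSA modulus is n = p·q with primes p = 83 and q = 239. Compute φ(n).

φ(83) = 83 − 1 = 82.
φ(239) = 239 − 1 = 238.
φ(19837) = 82 × 238 = 19516.

19516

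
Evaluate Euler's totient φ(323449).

Prime factorization: 323449 = 7**3 · 23 · 41.
φ(7^3) = 7^2·(7−1) = 49·6 = 294.
φ(23) = 23 − 1 = 22.
φ(41) = 41 − 1 = 40.
Multiply: 294 · 22 · 40 = 258720.

258720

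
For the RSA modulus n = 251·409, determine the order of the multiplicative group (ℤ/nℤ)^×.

102000

φ(102659) = 102659 · (1 − 1/251) · (1 − 1/409)
       = 102659 · 102000/102659 = 102000.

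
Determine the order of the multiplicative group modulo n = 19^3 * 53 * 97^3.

305209292544

φ(19^3) = 19^2·(19−1) = 361·18 = 6498.
φ(53) = 53 − 1 = 52.
φ(97^3) = 97^3 − 97^2 = 912673 − 9409 = 903264.
Multiply: 6498 · 52 · 903264 = 305209292544.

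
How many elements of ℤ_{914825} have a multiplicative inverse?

Factor 914825: 914825 = 5**2 * 23 * 37 * 43.
φ(5^2) = 5^2 − 5^1 = 25 − 5 = 20.
φ(23) = 23 − 1 = 22.
φ(37) = 37 − 1 = 36.
φ(43) = 43 − 1 = 42.
Multiply: 20 · 22 · 36 · 42 = 665280.

665280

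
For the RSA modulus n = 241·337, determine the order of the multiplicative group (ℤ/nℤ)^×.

80640

φ(81217) = 81217 · (1 − 1/241) · (1 − 1/337)
       = 81217 · 80640/81217 = 80640.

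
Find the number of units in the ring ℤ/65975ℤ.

Factor 65975: 65975 = 5^2 · 7 · 13 · 29.
φ(65975) = 65975 · (1 − 1/5) · (1 − 1/7) · (1 − 1/13) · (1 − 1/29)
       = 65975 · 8064/13195 = 40320.

40320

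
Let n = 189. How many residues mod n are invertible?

108

Prime factorization: 189 = 3^3 · 7.
φ(189) = 189 · (1 − 1/3) · (1 − 1/7)
       = 189 · 12/21 = 108.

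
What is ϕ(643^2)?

412806

φ(413449) = 413449 · (1 − 1/643)
       = 413449 · 642/643 = 412806.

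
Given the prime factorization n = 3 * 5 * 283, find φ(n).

φ(3) = 3 − 1 = 2.
φ(5) = 5 − 1 = 4.
φ(283) = 283 − 1 = 282.
Since φ is multiplicative, φ(4245) = 2 · 4 · 282 = 2256.

2256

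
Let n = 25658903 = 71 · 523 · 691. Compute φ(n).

φ(71) = 71 − 1 = 70.
φ(523) = 523 − 1 = 522.
φ(691) = 691 − 1 = 690.
Multiply: 70 · 522 · 690 = 25212600.

25212600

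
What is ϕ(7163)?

First factor: 7163 = 13 * 19 * 29.
φ(7163) = 7163 · (1 − 1/13) · (1 − 1/19) · (1 − 1/29)
       = 7163 · 6048/7163 = 6048.

6048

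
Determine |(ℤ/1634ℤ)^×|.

Factor 1634: 1634 = 2 · 19 · 43.
φ(2) = 2 − 1 = 1.
φ(19) = 19 − 1 = 18.
φ(43) = 43 − 1 = 42.
Multiply: 1 · 18 · 42 = 756.

756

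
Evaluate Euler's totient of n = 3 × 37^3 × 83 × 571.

φ(7201792887) = 7201792887 · (1 − 1/3) · (1 − 1/37) · (1 − 1/83) · (1 − 1/571)
       = 7201792887 · 3365280/5260623 = 4607068320.

4607068320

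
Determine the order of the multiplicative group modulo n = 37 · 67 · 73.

171072

φ(37) = 37 − 1 = 36.
φ(67) = 67 − 1 = 66.
φ(73) = 73 − 1 = 72.
Multiply: 36 · 66 · 72 = 171072.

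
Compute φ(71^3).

352870

φ(357911) = 357911 · (1 − 1/71)
       = 357911 · 70/71 = 352870.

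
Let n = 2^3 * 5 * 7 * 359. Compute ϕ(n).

34368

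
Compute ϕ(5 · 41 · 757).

φ(5) = 5 − 1 = 4.
φ(41) = 41 − 1 = 40.
φ(757) = 757 − 1 = 756.
φ(155185) = 4 × 40 × 756 = 120960.

120960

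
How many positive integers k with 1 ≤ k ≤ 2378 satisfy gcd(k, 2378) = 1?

Prime factorization: 2378 = 2 * 29 * 41.
φ(2) = 2 − 1 = 1.
φ(29) = 29 − 1 = 28.
φ(41) = 41 − 1 = 40.
φ(2378) = 1 × 28 × 40 = 1120.

1120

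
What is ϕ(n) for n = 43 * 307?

12852

φ(13201) = 13201 · (1 − 1/43) · (1 − 1/307)
       = 13201 · 12852/13201 = 12852.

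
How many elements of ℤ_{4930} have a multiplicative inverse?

4930 = 2 × 5 × 17 × 29.
φ(4930) = 4930 · (1 − 1/2) · (1 − 1/5) · (1 − 1/17) · (1 − 1/29)
       = 4930 · 1792/4930 = 1792.

1792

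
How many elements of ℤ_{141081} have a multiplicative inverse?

First factor: 141081 = 3 · 31 · 37 · 41.
φ(3) = 3 − 1 = 2.
φ(31) = 31 − 1 = 30.
φ(37) = 37 − 1 = 36.
φ(41) = 41 − 1 = 40.
Since φ is multiplicative, φ(141081) = 2 · 30 · 36 · 40 = 86400.

86400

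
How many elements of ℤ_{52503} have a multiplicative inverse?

30240

First factor: 52503 = 3 * 11 * 37 * 43.
φ(52503) = 52503 · (1 − 1/3) · (1 − 1/11) · (1 − 1/37) · (1 − 1/43)
       = 52503 · 30240/52503 = 30240.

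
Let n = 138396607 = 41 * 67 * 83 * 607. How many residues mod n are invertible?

φ(138396607) = 138396607 · (1 − 1/41) · (1 − 1/67) · (1 − 1/83) · (1 − 1/607)
       = 138396607 · 131186880/138396607 = 131186880.

131186880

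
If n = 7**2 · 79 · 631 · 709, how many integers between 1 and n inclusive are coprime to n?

φ(1731804109) = 1731804109 · (1 − 1/7) · (1 − 1/79) · (1 − 1/631) · (1 − 1/709)
       = 1731804109 · 208746720/247400587 = 1461227040.

1461227040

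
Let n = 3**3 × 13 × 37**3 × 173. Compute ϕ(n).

1830999168

φ(3^3) = 3^3 − 3^2 = 27 − 9 = 18.
φ(13) = 13 − 1 = 12.
φ(37^3) = 37^3 − 37^2 = 50653 − 1369 = 49284.
φ(173) = 173 − 1 = 172.
φ(3075802119) = 18 × 12 × 49284 × 172 = 1830999168.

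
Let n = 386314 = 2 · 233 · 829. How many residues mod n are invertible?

192096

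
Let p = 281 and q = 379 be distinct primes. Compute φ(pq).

φ(281) = 281 − 1 = 280.
φ(379) = 379 − 1 = 378.
φ(106499) = 280 × 378 = 105840.

105840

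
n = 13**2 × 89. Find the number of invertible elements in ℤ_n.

φ(15041) = 15041 · (1 − 1/13) · (1 − 1/89)
       = 15041 · 1056/1157 = 13728.

13728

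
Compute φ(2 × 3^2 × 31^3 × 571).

φ(306191898) = 306191898 · (1 − 1/2) · (1 − 1/3) · (1 − 1/31) · (1 − 1/571)
       = 306191898 · 34200/106206 = 98598600.

98598600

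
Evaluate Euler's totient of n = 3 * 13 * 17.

φ(663) = 663 · (1 − 1/3) · (1 − 1/13) · (1 − 1/17)
       = 663 · 384/663 = 384.

384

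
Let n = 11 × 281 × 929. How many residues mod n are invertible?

2598400

φ(11) = 11 − 1 = 10.
φ(281) = 281 − 1 = 280.
φ(929) = 929 − 1 = 928.
φ(2871539) = 10 × 280 × 928 = 2598400.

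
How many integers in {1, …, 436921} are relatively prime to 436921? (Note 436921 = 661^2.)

436260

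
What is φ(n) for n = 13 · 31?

360

φ(13) = 13 − 1 = 12.
φ(31) = 31 − 1 = 30.
Since φ is multiplicative, φ(403) = 12 · 30 = 360.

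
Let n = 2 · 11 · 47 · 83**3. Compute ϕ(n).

259853080

φ(591227758) = 591227758 · (1 − 1/2) · (1 − 1/11) · (1 − 1/47) · (1 − 1/83)
       = 591227758 · 37720/85822 = 259853080.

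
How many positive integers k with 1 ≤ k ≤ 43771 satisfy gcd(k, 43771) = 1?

First factor: 43771 = 7 · 13**2 · 37.
φ(43771) = 43771 · (1 − 1/7) · (1 − 1/13) · (1 − 1/37)
       = 43771 · 2592/3367 = 33696.

33696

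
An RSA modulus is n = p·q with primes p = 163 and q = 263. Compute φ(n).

φ(163) = 163 − 1 = 162.
φ(263) = 263 − 1 = 262.
φ(42869) = 162 × 262 = 42444.

42444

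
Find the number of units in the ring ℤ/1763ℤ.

First factor: 1763 = 41 · 43.
φ(41) = 41 − 1 = 40.
φ(43) = 43 − 1 = 42.
φ(1763) = 40 × 42 = 1680.

1680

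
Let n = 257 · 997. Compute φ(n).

φ(257) = 257 − 1 = 256.
φ(997) = 997 − 1 = 996.
Multiply: 256 · 996 = 254976.

254976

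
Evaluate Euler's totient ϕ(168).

First factor: 168 = 2^3 · 3 · 7.
φ(168) = 168 · (1 − 1/2) · (1 − 1/3) · (1 − 1/7)
       = 168 · 12/42 = 48.

48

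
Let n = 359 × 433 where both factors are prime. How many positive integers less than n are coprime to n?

154656

φ(n) = (p − 1)(q − 1) = (359−1)(433−1) = 358·432 = 154656.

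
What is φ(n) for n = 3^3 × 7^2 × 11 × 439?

3311280

φ(6388767) = 6388767 · (1 − 1/3) · (1 − 1/7) · (1 − 1/11) · (1 − 1/439)
       = 6388767 · 52560/101409 = 3311280.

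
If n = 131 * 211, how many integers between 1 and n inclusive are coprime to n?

φ(131) = 131 − 1 = 130.
φ(211) = 211 − 1 = 210.
Multiply: 130 · 210 = 27300.

27300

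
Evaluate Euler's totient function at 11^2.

110

φ(11^2) = 11^2 − 11^1 = 121 − 11 = 110.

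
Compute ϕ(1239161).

914760

Prime factorization: 1239161 = 7**2 * 11**3 * 19.
φ(1239161) = 1239161 · (1 − 1/7) · (1 − 1/11) · (1 − 1/19)
       = 1239161 · 1080/1463 = 914760.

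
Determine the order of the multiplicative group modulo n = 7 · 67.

396

φ(469) = 469 · (1 − 1/7) · (1 − 1/67)
       = 469 · 396/469 = 396.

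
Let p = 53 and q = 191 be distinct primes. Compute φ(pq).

9880

φ(10123) = 10123 · (1 − 1/53) · (1 − 1/191)
       = 10123 · 9880/10123 = 9880.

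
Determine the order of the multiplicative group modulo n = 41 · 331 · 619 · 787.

6411873600

φ(41) = 41 − 1 = 40.
φ(331) = 331 − 1 = 330.
φ(619) = 619 − 1 = 618.
φ(787) = 787 − 1 = 786.
φ(6611153363) = 40 × 330 × 618 × 786 = 6411873600.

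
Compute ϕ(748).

First factor: 748 = 2**2 · 11 · 17.
φ(748) = 748 · (1 − 1/2) · (1 − 1/11) · (1 − 1/17)
       = 748 · 160/374 = 320.

320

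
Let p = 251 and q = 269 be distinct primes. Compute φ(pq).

67000

φ(pq) = (p−1)(q−1) = 250 · 268 = 67000.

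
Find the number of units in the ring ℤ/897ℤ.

Factor 897: 897 = 3 · 13 · 23.
φ(897) = 897 · (1 − 1/3) · (1 − 1/13) · (1 − 1/23)
       = 897 · 528/897 = 528.

528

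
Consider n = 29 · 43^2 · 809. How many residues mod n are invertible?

40858944

φ(29) = 29 − 1 = 28.
φ(43^2) = 43^1·(43−1) = 43·42 = 1806.
φ(809) = 809 − 1 = 808.
φ(43379389) = 28 × 1806 × 808 = 40858944.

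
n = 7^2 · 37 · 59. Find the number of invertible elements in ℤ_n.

87696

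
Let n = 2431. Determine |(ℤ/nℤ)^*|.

1920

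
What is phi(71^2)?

4970

φ(5041) = 5041 · (1 − 1/71)
       = 5041 · 70/71 = 4970.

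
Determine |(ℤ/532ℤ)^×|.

216

First factor: 532 = 2**2 · 7 · 19.
φ(2^2) = 2^1·(2−1) = 2·1 = 2.
φ(7) = 7 − 1 = 6.
φ(19) = 19 − 1 = 18.
Since φ is multiplicative, φ(532) = 2 · 6 · 18 = 216.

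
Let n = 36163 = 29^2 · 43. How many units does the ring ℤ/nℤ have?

34104

φ(36163) = 36163 · (1 − 1/29) · (1 − 1/43)
       = 36163 · 1176/1247 = 34104.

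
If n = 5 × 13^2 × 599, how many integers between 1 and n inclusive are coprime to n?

373152

φ(5) = 5 − 1 = 4.
φ(13^2) = 13^1·(13−1) = 13·12 = 156.
φ(599) = 599 − 1 = 598.
Since φ is multiplicative, φ(506155) = 4 · 156 · 598 = 373152.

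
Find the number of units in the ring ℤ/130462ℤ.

First factor: 130462 = 2 * 37 * 41 * 43.
φ(130462) = 130462 · (1 − 1/2) · (1 − 1/37) · (1 − 1/41) · (1 − 1/43)
       = 130462 · 60480/130462 = 60480.

60480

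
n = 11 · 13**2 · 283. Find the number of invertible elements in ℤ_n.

439920

φ(526097) = 526097 · (1 − 1/11) · (1 − 1/13) · (1 − 1/283)
       = 526097 · 33840/40469 = 439920.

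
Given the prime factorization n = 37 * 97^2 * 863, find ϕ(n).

φ(37) = 37 − 1 = 36.
φ(97^2) = 97^2 − 97^1 = 9409 − 97 = 9312.
φ(863) = 863 − 1 = 862.
φ(300438779) = 36 × 9312 × 862 = 288969984.

288969984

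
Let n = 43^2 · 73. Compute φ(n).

φ(43^2) = 43^1·(43−1) = 43·42 = 1806.
φ(73) = 73 − 1 = 72.
φ(134977) = 1806 × 72 = 130032.

130032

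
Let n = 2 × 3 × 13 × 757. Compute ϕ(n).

18144

φ(59046) = 59046 · (1 − 1/2) · (1 − 1/3) · (1 − 1/13) · (1 − 1/757)
       = 59046 · 18144/59046 = 18144.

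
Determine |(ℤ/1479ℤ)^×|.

896

Prime factorization: 1479 = 3 × 17 × 29.
φ(3) = 3 − 1 = 2.
φ(17) = 17 − 1 = 16.
φ(29) = 29 − 1 = 28.
φ(1479) = 2 × 16 × 28 = 896.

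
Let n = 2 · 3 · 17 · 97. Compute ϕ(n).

3072

φ(9894) = 9894 · (1 − 1/2) · (1 − 1/3) · (1 − 1/17) · (1 − 1/97)
       = 9894 · 3072/9894 = 3072.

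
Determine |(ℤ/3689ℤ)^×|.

2880

First factor: 3689 = 7 · 17 · 31.
φ(3689) = 3689 · (1 − 1/7) · (1 − 1/17) · (1 − 1/31)
       = 3689 · 2880/3689 = 2880.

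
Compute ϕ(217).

180

217 = 7 * 31.
φ(217) = 217 · (1 − 1/7) · (1 − 1/31)
       = 217 · 180/217 = 180.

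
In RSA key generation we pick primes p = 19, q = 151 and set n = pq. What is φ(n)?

φ(pq) = (p−1)(q−1) = 18 · 150 = 2700.

2700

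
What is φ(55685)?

First factor: 55685 = 5 · 7 · 37 · 43.
φ(5) = 5 − 1 = 4.
φ(7) = 7 − 1 = 6.
φ(37) = 37 − 1 = 36.
φ(43) = 43 − 1 = 42.
Multiply: 4 · 6 · 36 · 42 = 36288.

36288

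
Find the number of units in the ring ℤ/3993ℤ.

2420

Factor 3993: 3993 = 3 · 11^3.
φ(3993) = 3993 · (1 − 1/3) · (1 − 1/11)
       = 3993 · 20/33 = 2420.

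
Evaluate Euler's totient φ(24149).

21600

Prime factorization: 24149 = 19 · 31 · 41.
φ(19) = 19 − 1 = 18.
φ(31) = 31 − 1 = 30.
φ(41) = 41 − 1 = 40.
φ(24149) = 18 × 30 × 40 = 21600.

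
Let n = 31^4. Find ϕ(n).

893730

φ(923521) = 923521 · (1 − 1/31)
       = 923521 · 30/31 = 893730.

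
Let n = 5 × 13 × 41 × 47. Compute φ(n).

88320

φ(5) = 5 − 1 = 4.
φ(13) = 13 − 1 = 12.
φ(41) = 41 − 1 = 40.
φ(47) = 47 − 1 = 46.
Multiply: 4 · 12 · 40 · 46 = 88320.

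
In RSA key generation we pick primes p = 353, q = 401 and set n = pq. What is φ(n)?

140800

φ(pq) = (p−1)(q−1) = 352 · 400 = 140800.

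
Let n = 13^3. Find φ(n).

φ(13^3) = 13^2·(13−1) = 169·12 = 2028.

2028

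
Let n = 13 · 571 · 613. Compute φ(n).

φ(13) = 13 − 1 = 12.
φ(571) = 571 − 1 = 570.
φ(613) = 613 − 1 = 612.
φ(4550299) = 12 × 570 × 612 = 4186080.

4186080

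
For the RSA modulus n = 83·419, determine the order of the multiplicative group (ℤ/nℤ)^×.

φ(83) = 83 − 1 = 82.
φ(419) = 419 − 1 = 418.
φ(34777) = 82 × 418 = 34276.

34276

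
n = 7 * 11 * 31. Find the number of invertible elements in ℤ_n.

1800

φ(2387) = 2387 · (1 − 1/7) · (1 − 1/11) · (1 − 1/31)
       = 2387 · 1800/2387 = 1800.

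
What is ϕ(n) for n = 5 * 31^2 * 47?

171120

φ(5) = 5 − 1 = 4.
φ(31^2) = 31^1·(31−1) = 31·30 = 930.
φ(47) = 47 − 1 = 46.
φ(225835) = 4 × 930 × 46 = 171120.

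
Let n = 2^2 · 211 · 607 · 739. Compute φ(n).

φ(378595612) = 378595612 · (1 − 1/2) · (1 − 1/211) · (1 − 1/607) · (1 − 1/739)
       = 378595612 · 93917880/189297806 = 187835760.

187835760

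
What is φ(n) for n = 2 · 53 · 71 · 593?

2154880

φ(4462918) = 4462918 · (1 − 1/2) · (1 − 1/53) · (1 − 1/71) · (1 − 1/593)
       = 4462918 · 2154880/4462918 = 2154880.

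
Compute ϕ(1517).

1517 = 37 · 41.
φ(1517) = 1517 · (1 − 1/37) · (1 − 1/41)
       = 1517 · 1440/1517 = 1440.

1440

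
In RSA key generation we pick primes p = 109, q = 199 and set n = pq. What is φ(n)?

For distinct primes, φ(pq) = (p−1)(q−1) = 108 × 198 = 21384.

21384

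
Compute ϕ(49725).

Prime factorization: 49725 = 3**2 × 5**2 × 13 × 17.
φ(3^2) = 3^2 − 3^1 = 9 − 3 = 6.
φ(5^2) = 5^2 − 5^1 = 25 − 5 = 20.
φ(13) = 13 − 1 = 12.
φ(17) = 17 − 1 = 16.
Since φ is multiplicative, φ(49725) = 6 · 20 · 12 · 16 = 23040.

23040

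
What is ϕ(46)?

Factor 46: 46 = 2 · 23.
φ(46) = 46 · (1 − 1/2) · (1 − 1/23)
       = 46 · 22/46 = 22.

22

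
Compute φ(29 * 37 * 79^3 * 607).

φ(29) = 29 − 1 = 28.
φ(37) = 37 − 1 = 36.
φ(79^3) = 79^2·(79−1) = 6241·78 = 486798.
φ(607) = 607 − 1 = 606.
Multiply: 28 · 36 · 486798 · 606 = 297359584704.

297359584704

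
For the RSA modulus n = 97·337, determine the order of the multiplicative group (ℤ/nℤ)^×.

φ(n) = (p − 1)(q − 1) = (97−1)(337−1) = 96·336 = 32256.

32256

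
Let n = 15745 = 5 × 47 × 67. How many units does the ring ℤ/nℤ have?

12144

φ(5) = 5 − 1 = 4.
φ(47) = 47 − 1 = 46.
φ(67) = 67 − 1 = 66.
Since φ is multiplicative, φ(15745) = 4 · 46 · 66 = 12144.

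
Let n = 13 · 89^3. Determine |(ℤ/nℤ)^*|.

φ(9164597) = 9164597 · (1 − 1/13) · (1 − 1/89)
       = 9164597 · 1056/1157 = 8364576.

8364576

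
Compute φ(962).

Prime factorization: 962 = 2 × 13 × 37.
φ(2) = 2 − 1 = 1.
φ(13) = 13 − 1 = 12.
φ(37) = 37 − 1 = 36.
Multiply: 1 · 12 · 36 = 432.

432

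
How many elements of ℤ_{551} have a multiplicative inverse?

Factor 551: 551 = 19 × 29.
φ(551) = 551 · (1 − 1/19) · (1 − 1/29)
       = 551 · 504/551 = 504.

504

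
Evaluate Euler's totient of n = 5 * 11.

40

φ(5) = 5 − 1 = 4.
φ(11) = 11 − 1 = 10.
φ(55) = 4 × 10 = 40.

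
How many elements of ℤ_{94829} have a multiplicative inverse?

71280

Prime factorization: 94829 = 7 · 19 · 23 · 31.
φ(7) = 7 − 1 = 6.
φ(19) = 19 − 1 = 18.
φ(23) = 23 − 1 = 22.
φ(31) = 31 − 1 = 30.
φ(94829) = 6 × 18 × 22 × 30 = 71280.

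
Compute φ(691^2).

φ(691^2) = 691^1·(691−1) = 691·690 = 476790.

476790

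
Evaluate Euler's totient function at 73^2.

φ(73^2) = 73^2 − 73^1 = 5329 − 73 = 5256.

5256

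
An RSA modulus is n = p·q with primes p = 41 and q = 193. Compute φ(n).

For distinct primes, φ(pq) = (p−1)(q−1) = 40 × 192 = 7680.

7680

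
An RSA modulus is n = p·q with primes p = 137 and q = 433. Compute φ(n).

φ(n) = (p − 1)(q − 1) = (137−1)(433−1) = 136·432 = 58752.

58752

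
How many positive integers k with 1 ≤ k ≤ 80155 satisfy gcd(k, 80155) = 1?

56320

80155 = 5 · 17 · 23 · 41.
φ(80155) = 80155 · (1 − 1/5) · (1 − 1/17) · (1 − 1/23) · (1 − 1/41)
       = 80155 · 56320/80155 = 56320.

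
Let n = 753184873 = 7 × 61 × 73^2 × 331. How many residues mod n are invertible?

φ(753184873) = 753184873 · (1 − 1/7) · (1 − 1/61) · (1 − 1/73) · (1 − 1/331)
       = 753184873 · 8553600/10317601 = 624412800.

624412800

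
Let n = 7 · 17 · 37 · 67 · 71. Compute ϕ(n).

15966720

φ(20945071) = 20945071 · (1 − 1/7) · (1 − 1/17) · (1 − 1/37) · (1 − 1/67) · (1 − 1/71)
       = 20945071 · 15966720/20945071 = 15966720.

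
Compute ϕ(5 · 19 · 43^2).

130032

φ(175655) = 175655 · (1 − 1/5) · (1 − 1/19) · (1 − 1/43)
       = 175655 · 3024/4085 = 130032.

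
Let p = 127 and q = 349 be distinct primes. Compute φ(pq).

43848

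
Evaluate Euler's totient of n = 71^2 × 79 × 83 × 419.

13287434160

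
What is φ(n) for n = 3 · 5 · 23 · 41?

7040

φ(14145) = 14145 · (1 − 1/3) · (1 − 1/5) · (1 − 1/23) · (1 − 1/41)
       = 14145 · 7040/14145 = 7040.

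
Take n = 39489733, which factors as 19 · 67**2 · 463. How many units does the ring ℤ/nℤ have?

φ(39489733) = 39489733 · (1 − 1/19) · (1 − 1/67) · (1 − 1/463)
       = 39489733 · 548856/589399 = 36773352.

36773352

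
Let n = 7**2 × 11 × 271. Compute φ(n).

φ(146069) = 146069 · (1 − 1/7) · (1 − 1/11) · (1 − 1/271)
       = 146069 · 16200/20867 = 113400.

113400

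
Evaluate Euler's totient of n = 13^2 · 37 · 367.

2055456

φ(2294851) = 2294851 · (1 − 1/13) · (1 − 1/37) · (1 − 1/367)
       = 2294851 · 158112/176527 = 2055456.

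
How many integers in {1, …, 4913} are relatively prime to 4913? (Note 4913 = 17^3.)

4624

φ(17^3) = 17^2·(17−1) = 289·16 = 4624.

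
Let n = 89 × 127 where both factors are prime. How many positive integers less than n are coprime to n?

φ(n) = (p − 1)(q − 1) = (89−1)(127−1) = 88·126 = 11088.

11088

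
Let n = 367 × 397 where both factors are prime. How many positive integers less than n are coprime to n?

144936

φ(pq) = (p−1)(q−1) = 366 · 396 = 144936.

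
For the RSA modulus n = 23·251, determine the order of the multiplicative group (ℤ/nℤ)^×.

φ(5773) = 5773 · (1 − 1/23) · (1 − 1/251)
       = 5773 · 5500/5773 = 5500.

5500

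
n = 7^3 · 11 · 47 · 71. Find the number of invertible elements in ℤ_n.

9466800

φ(7^3) = 7^3 − 7^2 = 343 − 49 = 294.
φ(11) = 11 − 1 = 10.
φ(47) = 47 − 1 = 46.
φ(71) = 71 − 1 = 70.
Multiply: 294 · 10 · 46 · 70 = 9466800.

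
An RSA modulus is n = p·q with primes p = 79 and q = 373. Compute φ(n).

For distinct primes, φ(pq) = (p−1)(q−1) = 78 × 372 = 29016.

29016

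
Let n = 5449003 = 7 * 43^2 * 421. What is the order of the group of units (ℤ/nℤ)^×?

4551120

φ(5449003) = 5449003 · (1 − 1/7) · (1 − 1/43) · (1 − 1/421)
       = 5449003 · 105840/126721 = 4551120.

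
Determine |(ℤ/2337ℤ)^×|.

2337 = 3 · 19 · 41.
φ(2337) = 2337 · (1 − 1/3) · (1 − 1/19) · (1 − 1/41)
       = 2337 · 1440/2337 = 1440.

1440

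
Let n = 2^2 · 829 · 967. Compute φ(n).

φ(2^2) = 2^2 − 2^1 = 4 − 2 = 2.
φ(829) = 829 − 1 = 828.
φ(967) = 967 − 1 = 966.
φ(3206572) = 2 × 828 × 966 = 1599696.

1599696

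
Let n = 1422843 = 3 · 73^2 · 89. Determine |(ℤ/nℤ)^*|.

925056

φ(1422843) = 1422843 · (1 − 1/3) · (1 − 1/73) · (1 − 1/89)
       = 1422843 · 12672/19491 = 925056.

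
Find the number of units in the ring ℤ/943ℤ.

943 = 23 · 41.
φ(943) = 943 · (1 − 1/23) · (1 − 1/41)
       = 943 · 880/943 = 880.

880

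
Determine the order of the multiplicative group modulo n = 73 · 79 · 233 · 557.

φ(748447027) = 748447027 · (1 − 1/73) · (1 − 1/79) · (1 − 1/233) · (1 − 1/557)
       = 748447027 · 724419072/748447027 = 724419072.

724419072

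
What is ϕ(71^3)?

φ(71^3) = 71^3 − 71^2 = 357911 − 5041 = 352870.

352870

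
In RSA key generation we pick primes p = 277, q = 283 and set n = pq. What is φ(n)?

φ(78391) = 78391 · (1 − 1/277) · (1 − 1/283)
       = 78391 · 77832/78391 = 77832.

77832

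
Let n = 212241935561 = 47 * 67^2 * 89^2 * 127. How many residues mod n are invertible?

φ(47) = 47 − 1 = 46.
φ(67^2) = 67^1·(67−1) = 67·66 = 4422.
φ(89^2) = 89^2 − 89^1 = 7921 − 89 = 7832.
φ(127) = 127 − 1 = 126.
Multiply: 46 · 4422 · 7832 · 126 = 200733470784.

200733470784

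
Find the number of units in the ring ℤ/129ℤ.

84

129 = 3 * 43.
φ(3) = 3 − 1 = 2.
φ(43) = 43 − 1 = 42.
Since φ is multiplicative, φ(129) = 2 · 42 = 84.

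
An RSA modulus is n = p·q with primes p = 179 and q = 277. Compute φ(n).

49128

φ(179) = 179 − 1 = 178.
φ(277) = 277 − 1 = 276.
Multiply: 178 · 276 = 49128.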